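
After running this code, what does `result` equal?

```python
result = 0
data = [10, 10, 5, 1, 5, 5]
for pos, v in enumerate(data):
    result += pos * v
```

Let's trace through this code step by step.

Initialize: result = 0
Initialize: data = [10, 10, 5, 1, 5, 5]
Entering loop: for pos, v in enumerate(data):

After execution: result = 68
68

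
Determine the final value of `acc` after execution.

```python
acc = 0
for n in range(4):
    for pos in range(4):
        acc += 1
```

Let's trace through this code step by step.

Initialize: acc = 0
Entering loop: for n in range(4):

After execution: acc = 16
16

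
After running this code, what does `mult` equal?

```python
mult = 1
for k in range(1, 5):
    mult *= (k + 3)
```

Let's trace through this code step by step.

Initialize: mult = 1
Entering loop: for k in range(1, 5):

After execution: mult = 840
840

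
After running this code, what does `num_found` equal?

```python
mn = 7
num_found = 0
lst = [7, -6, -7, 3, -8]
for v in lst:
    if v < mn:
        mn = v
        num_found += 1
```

Let's trace through this code step by step.

Initialize: mn = 7
Initialize: num_found = 0
Initialize: lst = [7, -6, -7, 3, -8]
Entering loop: for v in lst:

After execution: num_found = 3
3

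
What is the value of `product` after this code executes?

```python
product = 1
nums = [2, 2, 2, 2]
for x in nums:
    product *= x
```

Let's trace through this code step by step.

Initialize: product = 1
Initialize: nums = [2, 2, 2, 2]
Entering loop: for x in nums:

After execution: product = 16
16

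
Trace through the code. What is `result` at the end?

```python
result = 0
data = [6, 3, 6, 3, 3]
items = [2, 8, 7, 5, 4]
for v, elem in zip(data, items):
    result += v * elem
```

Let's trace through this code step by step.

Initialize: result = 0
Initialize: data = [6, 3, 6, 3, 3]
Initialize: items = [2, 8, 7, 5, 4]
Entering loop: for v, elem in zip(data, items):

After execution: result = 105
105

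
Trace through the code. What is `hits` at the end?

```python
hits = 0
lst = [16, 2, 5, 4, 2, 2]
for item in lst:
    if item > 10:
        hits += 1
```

Let's trace through this code step by step.

Initialize: hits = 0
Initialize: lst = [16, 2, 5, 4, 2, 2]
Entering loop: for item in lst:

After execution: hits = 1
1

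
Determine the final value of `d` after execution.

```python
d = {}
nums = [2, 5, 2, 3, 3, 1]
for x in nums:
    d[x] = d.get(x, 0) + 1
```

Let's trace through this code step by step.

Initialize: d = {}
Initialize: nums = [2, 5, 2, 3, 3, 1]
Entering loop: for x in nums:

After execution: d = {2: 2, 5: 1, 3: 2, 1: 1}
{2: 2, 5: 1, 3: 2, 1: 1}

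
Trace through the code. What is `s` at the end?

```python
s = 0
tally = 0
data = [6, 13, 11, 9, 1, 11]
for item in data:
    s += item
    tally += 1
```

Let's trace through this code step by step.

Initialize: s = 0
Initialize: tally = 0
Initialize: data = [6, 13, 11, 9, 1, 11]
Entering loop: for item in data:

After execution: s = 51
51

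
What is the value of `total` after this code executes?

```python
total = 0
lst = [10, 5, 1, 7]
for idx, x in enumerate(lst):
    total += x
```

Let's trace through this code step by step.

Initialize: total = 0
Initialize: lst = [10, 5, 1, 7]
Entering loop: for idx, x in enumerate(lst):

After execution: total = 23
23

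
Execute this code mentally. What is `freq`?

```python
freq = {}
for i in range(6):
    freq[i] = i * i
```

Let's trace through this code step by step.

Initialize: freq = {}
Entering loop: for i in range(6):

After execution: freq = {0: 0, 1: 1, 2: 4, 3: 9, 4: 16, 5: 25}
{0: 0, 1: 1, 2: 4, 3: 9, 4: 16, 5: 25}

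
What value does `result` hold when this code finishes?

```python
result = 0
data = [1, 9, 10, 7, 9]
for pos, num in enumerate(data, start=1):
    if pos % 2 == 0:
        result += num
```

Let's trace through this code step by step.

Initialize: result = 0
Initialize: data = [1, 9, 10, 7, 9]
Entering loop: for pos, num in enumerate(data, start=1):

After execution: result = 16
16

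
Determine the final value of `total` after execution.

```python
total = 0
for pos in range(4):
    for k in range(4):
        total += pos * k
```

Let's trace through this code step by step.

Initialize: total = 0
Entering loop: for pos in range(4):

After execution: total = 36
36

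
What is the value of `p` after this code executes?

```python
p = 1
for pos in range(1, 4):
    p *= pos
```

Let's trace through this code step by step.

Initialize: p = 1
Entering loop: for pos in range(1, 4):

After execution: p = 6
6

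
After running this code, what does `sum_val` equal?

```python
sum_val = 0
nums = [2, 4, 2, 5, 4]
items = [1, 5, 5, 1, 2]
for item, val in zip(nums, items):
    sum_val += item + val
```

Let's trace through this code step by step.

Initialize: sum_val = 0
Initialize: nums = [2, 4, 2, 5, 4]
Initialize: items = [1, 5, 5, 1, 2]
Entering loop: for item, val in zip(nums, items):

After execution: sum_val = 31
31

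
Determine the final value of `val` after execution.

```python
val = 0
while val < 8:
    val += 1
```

Let's trace through this code step by step.

Initialize: val = 0
Entering loop: while val < 8:

After execution: val = 8
8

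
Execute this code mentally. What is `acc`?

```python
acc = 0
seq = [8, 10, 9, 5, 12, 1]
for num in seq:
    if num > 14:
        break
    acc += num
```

Let's trace through this code step by step.

Initialize: acc = 0
Initialize: seq = [8, 10, 9, 5, 12, 1]
Entering loop: for num in seq:

After execution: acc = 45
45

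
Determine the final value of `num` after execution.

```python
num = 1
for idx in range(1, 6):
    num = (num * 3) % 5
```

Let's trace through this code step by step.

Initialize: num = 1
Entering loop: for idx in range(1, 6):

After execution: num = 3
3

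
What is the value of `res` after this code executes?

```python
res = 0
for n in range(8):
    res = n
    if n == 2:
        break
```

Let's trace through this code step by step.

Initialize: res = 0
Entering loop: for n in range(8):

After execution: res = 2
2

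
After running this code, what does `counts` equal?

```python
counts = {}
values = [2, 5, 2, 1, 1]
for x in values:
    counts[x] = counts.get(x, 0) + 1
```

Let's trace through this code step by step.

Initialize: counts = {}
Initialize: values = [2, 5, 2, 1, 1]
Entering loop: for x in values:

After execution: counts = {2: 2, 5: 1, 1: 2}
{2: 2, 5: 1, 1: 2}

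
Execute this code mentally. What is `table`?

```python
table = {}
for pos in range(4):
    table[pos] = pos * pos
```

Let's trace through this code step by step.

Initialize: table = {}
Entering loop: for pos in range(4):

After execution: table = {0: 0, 1: 1, 2: 4, 3: 9}
{0: 0, 1: 1, 2: 4, 3: 9}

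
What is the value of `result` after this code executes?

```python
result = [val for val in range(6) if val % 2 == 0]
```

Let's trace through this code step by step.

Initialize: result = [val for val in range(6) if val % 2 == 0]

After execution: result = [0, 2, 4]
[0, 2, 4]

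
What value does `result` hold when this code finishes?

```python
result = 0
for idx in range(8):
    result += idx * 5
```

Let's trace through this code step by step.

Initialize: result = 0
Entering loop: for idx in range(8):

After execution: result = 140
140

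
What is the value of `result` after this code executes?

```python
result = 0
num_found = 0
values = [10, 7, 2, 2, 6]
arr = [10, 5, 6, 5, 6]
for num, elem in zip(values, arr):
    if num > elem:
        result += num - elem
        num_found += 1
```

Let's trace through this code step by step.

Initialize: result = 0
Initialize: num_found = 0
Initialize: values = [10, 7, 2, 2, 6]
Initialize: arr = [10, 5, 6, 5, 6]
Entering loop: for num, elem in zip(values, arr):

After execution: result = 2
2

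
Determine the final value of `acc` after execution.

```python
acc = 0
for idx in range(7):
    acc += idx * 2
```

Let's trace through this code step by step.

Initialize: acc = 0
Entering loop: for idx in range(7):

After execution: acc = 42
42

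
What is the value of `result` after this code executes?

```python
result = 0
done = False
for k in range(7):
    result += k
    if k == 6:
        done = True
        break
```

Let's trace through this code step by step.

Initialize: result = 0
Initialize: done = False
Entering loop: for k in range(7):

After execution: result = 21
21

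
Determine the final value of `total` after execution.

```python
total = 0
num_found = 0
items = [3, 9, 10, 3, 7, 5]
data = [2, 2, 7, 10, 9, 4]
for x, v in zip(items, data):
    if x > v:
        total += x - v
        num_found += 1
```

Let's trace through this code step by step.

Initialize: total = 0
Initialize: num_found = 0
Initialize: items = [3, 9, 10, 3, 7, 5]
Initialize: data = [2, 2, 7, 10, 9, 4]
Entering loop: for x, v in zip(items, data):

After execution: total = 12
12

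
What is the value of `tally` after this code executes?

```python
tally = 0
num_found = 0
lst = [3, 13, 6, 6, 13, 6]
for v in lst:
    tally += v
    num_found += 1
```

Let's trace through this code step by step.

Initialize: tally = 0
Initialize: num_found = 0
Initialize: lst = [3, 13, 6, 6, 13, 6]
Entering loop: for v in lst:

After execution: tally = 47
47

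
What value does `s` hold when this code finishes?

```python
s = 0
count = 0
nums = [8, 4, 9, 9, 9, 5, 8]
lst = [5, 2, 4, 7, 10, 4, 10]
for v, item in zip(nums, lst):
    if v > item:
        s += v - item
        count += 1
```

Let's trace through this code step by step.

Initialize: s = 0
Initialize: count = 0
Initialize: nums = [8, 4, 9, 9, 9, 5, 8]
Initialize: lst = [5, 2, 4, 7, 10, 4, 10]
Entering loop: for v, item in zip(nums, lst):

After execution: s = 13
13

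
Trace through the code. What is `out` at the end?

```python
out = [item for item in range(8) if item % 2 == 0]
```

Let's trace through this code step by step.

Initialize: out = [item for item in range(8) if item % 2 == 0]

After execution: out = [0, 2, 4, 6]
[0, 2, 4, 6]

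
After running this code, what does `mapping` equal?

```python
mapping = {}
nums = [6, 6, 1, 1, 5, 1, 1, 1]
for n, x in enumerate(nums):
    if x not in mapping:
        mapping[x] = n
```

Let's trace through this code step by step.

Initialize: mapping = {}
Initialize: nums = [6, 6, 1, 1, 5, 1, 1, 1]
Entering loop: for n, x in enumerate(nums):

After execution: mapping = {6: 0, 1: 2, 5: 4}
{6: 0, 1: 2, 5: 4}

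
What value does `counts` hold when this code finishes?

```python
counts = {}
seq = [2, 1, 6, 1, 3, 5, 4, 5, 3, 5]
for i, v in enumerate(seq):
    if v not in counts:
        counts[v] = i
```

Let's trace through this code step by step.

Initialize: counts = {}
Initialize: seq = [2, 1, 6, 1, 3, 5, 4, 5, 3, 5]
Entering loop: for i, v in enumerate(seq):

After execution: counts = {2: 0, 1: 1, 6: 2, 3: 4, 5: 5, 4: 6}
{2: 0, 1: 1, 6: 2, 3: 4, 5: 5, 4: 6}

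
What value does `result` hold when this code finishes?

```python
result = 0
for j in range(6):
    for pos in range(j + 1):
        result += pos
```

Let's trace through this code step by step.

Initialize: result = 0
Entering loop: for j in range(6):

After execution: result = 35
35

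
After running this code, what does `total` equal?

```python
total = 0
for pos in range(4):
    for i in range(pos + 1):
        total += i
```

Let's trace through this code step by step.

Initialize: total = 0
Entering loop: for pos in range(4):

After execution: total = 10
10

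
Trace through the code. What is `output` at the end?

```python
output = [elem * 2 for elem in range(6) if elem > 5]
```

Let's trace through this code step by step.

Initialize: output = [elem * 2 for elem in range(6) if elem > 5]

After execution: output = []
[]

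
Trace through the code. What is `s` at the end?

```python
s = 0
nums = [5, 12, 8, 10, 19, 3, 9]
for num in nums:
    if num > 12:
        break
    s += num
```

Let's trace through this code step by step.

Initialize: s = 0
Initialize: nums = [5, 12, 8, 10, 19, 3, 9]
Entering loop: for num in nums:

After execution: s = 35
35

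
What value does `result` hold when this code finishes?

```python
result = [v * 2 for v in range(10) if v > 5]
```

Let's trace through this code step by step.

Initialize: result = [v * 2 for v in range(10) if v > 5]

After execution: result = [12, 14, 16, 18]
[12, 14, 16, 18]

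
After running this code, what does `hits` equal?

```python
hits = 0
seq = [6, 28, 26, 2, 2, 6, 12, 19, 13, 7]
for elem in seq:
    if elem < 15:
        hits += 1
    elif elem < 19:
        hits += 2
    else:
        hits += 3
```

Let's trace through this code step by step.

Initialize: hits = 0
Initialize: seq = [6, 28, 26, 2, 2, 6, 12, 19, 13, 7]
Entering loop: for elem in seq:

After execution: hits = 16
16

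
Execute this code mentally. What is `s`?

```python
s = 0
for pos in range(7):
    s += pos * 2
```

Let's trace through this code step by step.

Initialize: s = 0
Entering loop: for pos in range(7):

After execution: s = 42
42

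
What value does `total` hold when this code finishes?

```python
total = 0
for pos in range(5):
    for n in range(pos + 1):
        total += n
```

Let's trace through this code step by step.

Initialize: total = 0
Entering loop: for pos in range(5):

After execution: total = 20
20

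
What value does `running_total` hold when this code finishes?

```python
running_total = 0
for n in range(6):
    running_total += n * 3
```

Let's trace through this code step by step.

Initialize: running_total = 0
Entering loop: for n in range(6):

After execution: running_total = 45
45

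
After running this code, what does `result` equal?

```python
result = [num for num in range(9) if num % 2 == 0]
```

Let's trace through this code step by step.

Initialize: result = [num for num in range(9) if num % 2 == 0]

After execution: result = [0, 2, 4, 6, 8]
[0, 2, 4, 6, 8]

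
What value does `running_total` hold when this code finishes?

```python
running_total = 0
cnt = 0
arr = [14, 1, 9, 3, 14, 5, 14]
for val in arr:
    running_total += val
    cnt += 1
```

Let's trace through this code step by step.

Initialize: running_total = 0
Initialize: cnt = 0
Initialize: arr = [14, 1, 9, 3, 14, 5, 14]
Entering loop: for val in arr:

After execution: running_total = 60
60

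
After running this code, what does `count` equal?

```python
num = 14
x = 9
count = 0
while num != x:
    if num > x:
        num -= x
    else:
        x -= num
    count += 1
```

Let's trace through this code step by step.

Initialize: num = 14
Initialize: x = 9
Initialize: count = 0
Entering loop: while num != x:

After execution: count = 6
6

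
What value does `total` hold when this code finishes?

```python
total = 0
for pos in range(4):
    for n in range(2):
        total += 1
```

Let's trace through this code step by step.

Initialize: total = 0
Entering loop: for pos in range(4):

After execution: total = 8
8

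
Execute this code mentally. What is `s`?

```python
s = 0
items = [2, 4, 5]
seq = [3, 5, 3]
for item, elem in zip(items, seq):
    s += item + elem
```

Let's trace through this code step by step.

Initialize: s = 0
Initialize: items = [2, 4, 5]
Initialize: seq = [3, 5, 3]
Entering loop: for item, elem in zip(items, seq):

After execution: s = 22
22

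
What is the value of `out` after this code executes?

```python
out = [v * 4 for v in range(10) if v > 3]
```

Let's trace through this code step by step.

Initialize: out = [v * 4 for v in range(10) if v > 3]

After execution: out = [16, 20, 24, 28, 32, 36]
[16, 20, 24, 28, 32, 36]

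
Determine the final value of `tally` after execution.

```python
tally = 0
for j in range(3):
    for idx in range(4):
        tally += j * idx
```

Let's trace through this code step by step.

Initialize: tally = 0
Entering loop: for j in range(3):

After execution: tally = 18
18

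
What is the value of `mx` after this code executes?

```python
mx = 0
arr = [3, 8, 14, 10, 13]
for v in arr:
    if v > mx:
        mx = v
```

Let's trace through this code step by step.

Initialize: mx = 0
Initialize: arr = [3, 8, 14, 10, 13]
Entering loop: for v in arr:

After execution: mx = 14
14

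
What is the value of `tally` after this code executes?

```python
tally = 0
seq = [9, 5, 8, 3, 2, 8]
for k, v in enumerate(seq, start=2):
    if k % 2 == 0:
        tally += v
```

Let's trace through this code step by step.

Initialize: tally = 0
Initialize: seq = [9, 5, 8, 3, 2, 8]
Entering loop: for k, v in enumerate(seq, start=2):

After execution: tally = 19
19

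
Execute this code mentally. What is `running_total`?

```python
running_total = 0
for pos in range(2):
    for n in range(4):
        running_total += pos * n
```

Let's trace through this code step by step.

Initialize: running_total = 0
Entering loop: for pos in range(2):

After execution: running_total = 6
6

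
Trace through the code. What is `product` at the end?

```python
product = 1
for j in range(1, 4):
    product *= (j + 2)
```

Let's trace through this code step by step.

Initialize: product = 1
Entering loop: for j in range(1, 4):

After execution: product = 60
60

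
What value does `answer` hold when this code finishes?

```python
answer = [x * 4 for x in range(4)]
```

Let's trace through this code step by step.

Initialize: answer = [x * 4 for x in range(4)]

After execution: answer = [0, 4, 8, 12]
[0, 4, 8, 12]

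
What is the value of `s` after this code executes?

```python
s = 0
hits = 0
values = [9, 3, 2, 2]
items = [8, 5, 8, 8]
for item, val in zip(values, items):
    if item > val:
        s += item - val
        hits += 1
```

Let's trace through this code step by step.

Initialize: s = 0
Initialize: hits = 0
Initialize: values = [9, 3, 2, 2]
Initialize: items = [8, 5, 8, 8]
Entering loop: for item, val in zip(values, items):

After execution: s = 1
1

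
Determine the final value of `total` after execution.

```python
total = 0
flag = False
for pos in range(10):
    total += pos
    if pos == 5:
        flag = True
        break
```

Let's trace through this code step by step.

Initialize: total = 0
Initialize: flag = False
Entering loop: for pos in range(10):

After execution: total = 15
15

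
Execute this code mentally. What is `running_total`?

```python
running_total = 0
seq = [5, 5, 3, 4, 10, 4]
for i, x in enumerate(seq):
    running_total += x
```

Let's trace through this code step by step.

Initialize: running_total = 0
Initialize: seq = [5, 5, 3, 4, 10, 4]
Entering loop: for i, x in enumerate(seq):

After execution: running_total = 31
31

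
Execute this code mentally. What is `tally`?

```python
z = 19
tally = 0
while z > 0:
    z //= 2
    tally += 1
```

Let's trace through this code step by step.

Initialize: z = 19
Initialize: tally = 0
Entering loop: while z > 0:

After execution: tally = 5
5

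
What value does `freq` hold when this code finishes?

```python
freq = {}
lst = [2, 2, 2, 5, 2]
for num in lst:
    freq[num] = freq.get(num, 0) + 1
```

Let's trace through this code step by step.

Initialize: freq = {}
Initialize: lst = [2, 2, 2, 5, 2]
Entering loop: for num in lst:

After execution: freq = {2: 4, 5: 1}
{2: 4, 5: 1}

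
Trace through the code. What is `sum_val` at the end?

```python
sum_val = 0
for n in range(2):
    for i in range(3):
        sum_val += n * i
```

Let's trace through this code step by step.

Initialize: sum_val = 0
Entering loop: for n in range(2):

After execution: sum_val = 3
3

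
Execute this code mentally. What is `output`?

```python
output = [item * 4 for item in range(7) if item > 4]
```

Let's trace through this code step by step.

Initialize: output = [item * 4 for item in range(7) if item > 4]

After execution: output = [20, 24]
[20, 24]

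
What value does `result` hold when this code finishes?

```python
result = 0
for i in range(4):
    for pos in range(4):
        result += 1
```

Let's trace through this code step by step.

Initialize: result = 0
Entering loop: for i in range(4):

After execution: result = 16
16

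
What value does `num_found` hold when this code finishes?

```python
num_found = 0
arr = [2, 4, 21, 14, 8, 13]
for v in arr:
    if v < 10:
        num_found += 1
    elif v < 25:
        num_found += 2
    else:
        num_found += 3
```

Let's trace through this code step by step.

Initialize: num_found = 0
Initialize: arr = [2, 4, 21, 14, 8, 13]
Entering loop: for v in arr:

After execution: num_found = 9
9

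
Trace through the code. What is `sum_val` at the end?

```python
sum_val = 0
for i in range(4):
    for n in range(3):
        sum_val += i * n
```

Let's trace through this code step by step.

Initialize: sum_val = 0
Entering loop: for i in range(4):

After execution: sum_val = 18
18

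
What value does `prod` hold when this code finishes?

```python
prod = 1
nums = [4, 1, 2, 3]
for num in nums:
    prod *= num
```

Let's trace through this code step by step.

Initialize: prod = 1
Initialize: nums = [4, 1, 2, 3]
Entering loop: for num in nums:

After execution: prod = 24
24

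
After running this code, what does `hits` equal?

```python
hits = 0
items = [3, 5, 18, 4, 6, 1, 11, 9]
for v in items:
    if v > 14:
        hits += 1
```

Let's trace through this code step by step.

Initialize: hits = 0
Initialize: items = [3, 5, 18, 4, 6, 1, 11, 9]
Entering loop: for v in items:

After execution: hits = 1
1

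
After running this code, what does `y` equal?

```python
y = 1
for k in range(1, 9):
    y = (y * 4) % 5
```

Let's trace through this code step by step.

Initialize: y = 1
Entering loop: for k in range(1, 9):

After execution: y = 1
1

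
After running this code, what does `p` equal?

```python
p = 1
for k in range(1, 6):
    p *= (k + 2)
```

Let's trace through this code step by step.

Initialize: p = 1
Entering loop: for k in range(1, 6):

After execution: p = 2520
2520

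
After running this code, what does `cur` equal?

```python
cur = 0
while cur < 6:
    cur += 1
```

Let's trace through this code step by step.

Initialize: cur = 0
Entering loop: while cur < 6:

After execution: cur = 6
6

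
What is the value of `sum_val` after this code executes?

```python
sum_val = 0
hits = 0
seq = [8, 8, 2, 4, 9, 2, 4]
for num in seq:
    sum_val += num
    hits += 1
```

Let's trace through this code step by step.

Initialize: sum_val = 0
Initialize: hits = 0
Initialize: seq = [8, 8, 2, 4, 9, 2, 4]
Entering loop: for num in seq:

After execution: sum_val = 37
37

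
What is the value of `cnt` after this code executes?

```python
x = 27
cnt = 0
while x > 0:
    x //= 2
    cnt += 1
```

Let's trace through this code step by step.

Initialize: x = 27
Initialize: cnt = 0
Entering loop: while x > 0:

After execution: cnt = 5
5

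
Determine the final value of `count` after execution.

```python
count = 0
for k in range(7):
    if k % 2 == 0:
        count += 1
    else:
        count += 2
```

Let's trace through this code step by step.

Initialize: count = 0
Entering loop: for k in range(7):

After execution: count = 10
10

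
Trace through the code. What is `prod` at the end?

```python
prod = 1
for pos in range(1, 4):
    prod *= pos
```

Let's trace through this code step by step.

Initialize: prod = 1
Entering loop: for pos in range(1, 4):

After execution: prod = 6
6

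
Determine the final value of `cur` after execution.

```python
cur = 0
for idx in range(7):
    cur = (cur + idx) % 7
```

Let's trace through this code step by step.

Initialize: cur = 0
Entering loop: for idx in range(7):

After execution: cur = 0
0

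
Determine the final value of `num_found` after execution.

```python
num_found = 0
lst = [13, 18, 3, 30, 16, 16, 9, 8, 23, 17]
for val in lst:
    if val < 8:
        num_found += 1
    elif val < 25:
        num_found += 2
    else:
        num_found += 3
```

Let's trace through this code step by step.

Initialize: num_found = 0
Initialize: lst = [13, 18, 3, 30, 16, 16, 9, 8, 23, 17]
Entering loop: for val in lst:

After execution: num_found = 20
20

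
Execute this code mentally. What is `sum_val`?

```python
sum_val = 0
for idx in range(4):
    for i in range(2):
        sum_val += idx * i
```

Let's trace through this code step by step.

Initialize: sum_val = 0
Entering loop: for idx in range(4):

After execution: sum_val = 6
6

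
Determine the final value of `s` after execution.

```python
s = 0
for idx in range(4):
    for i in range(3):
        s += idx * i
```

Let's trace through this code step by step.

Initialize: s = 0
Entering loop: for idx in range(4):

After execution: s = 18
18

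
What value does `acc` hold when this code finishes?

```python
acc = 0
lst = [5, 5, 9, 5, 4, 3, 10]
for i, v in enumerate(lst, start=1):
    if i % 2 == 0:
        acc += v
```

Let's trace through this code step by step.

Initialize: acc = 0
Initialize: lst = [5, 5, 9, 5, 4, 3, 10]
Entering loop: for i, v in enumerate(lst, start=1):

After execution: acc = 13
13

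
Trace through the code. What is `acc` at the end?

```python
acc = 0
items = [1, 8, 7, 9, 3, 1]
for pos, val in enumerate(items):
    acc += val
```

Let's trace through this code step by step.

Initialize: acc = 0
Initialize: items = [1, 8, 7, 9, 3, 1]
Entering loop: for pos, val in enumerate(items):

After execution: acc = 29
29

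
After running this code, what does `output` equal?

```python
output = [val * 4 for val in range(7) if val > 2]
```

Let's trace through this code step by step.

Initialize: output = [val * 4 for val in range(7) if val > 2]

After execution: output = [12, 16, 20, 24]
[12, 16, 20, 24]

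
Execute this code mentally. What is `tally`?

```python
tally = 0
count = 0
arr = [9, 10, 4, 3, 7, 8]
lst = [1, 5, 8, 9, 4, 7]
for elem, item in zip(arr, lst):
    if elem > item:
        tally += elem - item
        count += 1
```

Let's trace through this code step by step.

Initialize: tally = 0
Initialize: count = 0
Initialize: arr = [9, 10, 4, 3, 7, 8]
Initialize: lst = [1, 5, 8, 9, 4, 7]
Entering loop: for elem, item in zip(arr, lst):

After execution: tally = 17
17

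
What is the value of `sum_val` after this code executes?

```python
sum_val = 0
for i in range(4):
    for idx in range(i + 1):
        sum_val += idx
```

Let's trace through this code step by step.

Initialize: sum_val = 0
Entering loop: for i in range(4):

After execution: sum_val = 10
10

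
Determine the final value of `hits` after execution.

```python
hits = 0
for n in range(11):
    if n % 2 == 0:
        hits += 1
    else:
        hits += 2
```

Let's trace through this code step by step.

Initialize: hits = 0
Entering loop: for n in range(11):

After execution: hits = 16
16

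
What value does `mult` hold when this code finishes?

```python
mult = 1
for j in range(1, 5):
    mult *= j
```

Let's trace through this code step by step.

Initialize: mult = 1
Entering loop: for j in range(1, 5):

After execution: mult = 24
24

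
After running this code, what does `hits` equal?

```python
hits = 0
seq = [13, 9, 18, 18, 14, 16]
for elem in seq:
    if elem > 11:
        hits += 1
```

Let's trace through this code step by step.

Initialize: hits = 0
Initialize: seq = [13, 9, 18, 18, 14, 16]
Entering loop: for elem in seq:

After execution: hits = 5
5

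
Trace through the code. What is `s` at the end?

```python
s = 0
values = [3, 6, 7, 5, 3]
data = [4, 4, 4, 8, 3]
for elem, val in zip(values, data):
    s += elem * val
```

Let's trace through this code step by step.

Initialize: s = 0
Initialize: values = [3, 6, 7, 5, 3]
Initialize: data = [4, 4, 4, 8, 3]
Entering loop: for elem, val in zip(values, data):

After execution: s = 113
113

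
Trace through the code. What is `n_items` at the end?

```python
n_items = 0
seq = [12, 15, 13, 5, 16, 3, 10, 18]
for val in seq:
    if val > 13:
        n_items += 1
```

Let's trace through this code step by step.

Initialize: n_items = 0
Initialize: seq = [12, 15, 13, 5, 16, 3, 10, 18]
Entering loop: for val in seq:

After execution: n_items = 3
3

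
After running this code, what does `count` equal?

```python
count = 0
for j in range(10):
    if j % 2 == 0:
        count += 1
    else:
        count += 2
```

Let's trace through this code step by step.

Initialize: count = 0
Entering loop: for j in range(10):

After execution: count = 15
15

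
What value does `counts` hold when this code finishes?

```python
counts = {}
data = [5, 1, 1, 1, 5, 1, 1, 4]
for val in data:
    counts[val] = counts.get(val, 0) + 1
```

Let's trace through this code step by step.

Initialize: counts = {}
Initialize: data = [5, 1, 1, 1, 5, 1, 1, 4]
Entering loop: for val in data:

After execution: counts = {5: 2, 1: 5, 4: 1}
{5: 2, 1: 5, 4: 1}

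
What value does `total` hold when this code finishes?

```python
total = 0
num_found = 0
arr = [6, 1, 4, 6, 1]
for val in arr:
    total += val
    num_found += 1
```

Let's trace through this code step by step.

Initialize: total = 0
Initialize: num_found = 0
Initialize: arr = [6, 1, 4, 6, 1]
Entering loop: for val in arr:

After execution: total = 18
18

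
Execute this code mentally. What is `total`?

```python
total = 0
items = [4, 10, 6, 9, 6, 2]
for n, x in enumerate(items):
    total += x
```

Let's trace through this code step by step.

Initialize: total = 0
Initialize: items = [4, 10, 6, 9, 6, 2]
Entering loop: for n, x in enumerate(items):

After execution: total = 37
37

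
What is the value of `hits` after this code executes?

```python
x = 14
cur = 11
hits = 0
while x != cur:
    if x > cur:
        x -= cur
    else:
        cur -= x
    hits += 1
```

Let's trace through this code step by step.

Initialize: x = 14
Initialize: cur = 11
Initialize: hits = 0
Entering loop: while x != cur:

After execution: hits = 6
6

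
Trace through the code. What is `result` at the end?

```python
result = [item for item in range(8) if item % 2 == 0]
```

Let's trace through this code step by step.

Initialize: result = [item for item in range(8) if item % 2 == 0]

After execution: result = [0, 2, 4, 6]
[0, 2, 4, 6]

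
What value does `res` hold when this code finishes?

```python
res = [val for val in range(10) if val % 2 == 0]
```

Let's trace through this code step by step.

Initialize: res = [val for val in range(10) if val % 2 == 0]

After execution: res = [0, 2, 4, 6, 8]
[0, 2, 4, 6, 8]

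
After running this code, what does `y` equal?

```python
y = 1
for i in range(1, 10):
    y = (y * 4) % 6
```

Let's trace through this code step by step.

Initialize: y = 1
Entering loop: for i in range(1, 10):

After execution: y = 4
4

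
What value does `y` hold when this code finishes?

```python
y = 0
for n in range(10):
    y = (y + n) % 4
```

Let's trace through this code step by step.

Initialize: y = 0
Entering loop: for n in range(10):

After execution: y = 1
1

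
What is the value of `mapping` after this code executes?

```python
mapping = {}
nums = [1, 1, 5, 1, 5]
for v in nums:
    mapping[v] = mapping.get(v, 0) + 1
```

Let's trace through this code step by step.

Initialize: mapping = {}
Initialize: nums = [1, 1, 5, 1, 5]
Entering loop: for v in nums:

After execution: mapping = {1: 3, 5: 2}
{1: 3, 5: 2}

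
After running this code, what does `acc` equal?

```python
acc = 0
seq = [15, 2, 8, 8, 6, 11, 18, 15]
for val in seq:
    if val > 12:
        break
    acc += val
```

Let's trace through this code step by step.

Initialize: acc = 0
Initialize: seq = [15, 2, 8, 8, 6, 11, 18, 15]
Entering loop: for val in seq:

After execution: acc = 0
0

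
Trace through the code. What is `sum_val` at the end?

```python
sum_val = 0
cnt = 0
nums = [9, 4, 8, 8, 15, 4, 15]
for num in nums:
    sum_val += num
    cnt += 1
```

Let's trace through this code step by step.

Initialize: sum_val = 0
Initialize: cnt = 0
Initialize: nums = [9, 4, 8, 8, 15, 4, 15]
Entering loop: for num in nums:

After execution: sum_val = 63
63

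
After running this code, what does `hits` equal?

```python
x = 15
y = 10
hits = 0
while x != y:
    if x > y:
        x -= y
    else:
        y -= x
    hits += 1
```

Let's trace through this code step by step.

Initialize: x = 15
Initialize: y = 10
Initialize: hits = 0
Entering loop: while x != y:

After execution: hits = 2
2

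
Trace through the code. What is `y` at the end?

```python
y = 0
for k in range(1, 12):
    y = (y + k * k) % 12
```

Let's trace through this code step by step.

Initialize: y = 0
Entering loop: for k in range(1, 12):

After execution: y = 2
2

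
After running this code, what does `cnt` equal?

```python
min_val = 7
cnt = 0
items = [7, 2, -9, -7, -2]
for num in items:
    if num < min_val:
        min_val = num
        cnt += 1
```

Let's trace through this code step by step.

Initialize: min_val = 7
Initialize: cnt = 0
Initialize: items = [7, 2, -9, -7, -2]
Entering loop: for num in items:

After execution: cnt = 2
2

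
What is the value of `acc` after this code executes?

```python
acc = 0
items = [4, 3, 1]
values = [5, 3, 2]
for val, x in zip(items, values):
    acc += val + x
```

Let's trace through this code step by step.

Initialize: acc = 0
Initialize: items = [4, 3, 1]
Initialize: values = [5, 3, 2]
Entering loop: for val, x in zip(items, values):

After execution: acc = 18
18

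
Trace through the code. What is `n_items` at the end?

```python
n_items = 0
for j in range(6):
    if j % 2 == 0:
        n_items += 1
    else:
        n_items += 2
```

Let's trace through this code step by step.

Initialize: n_items = 0
Entering loop: for j in range(6):

After execution: n_items = 9
9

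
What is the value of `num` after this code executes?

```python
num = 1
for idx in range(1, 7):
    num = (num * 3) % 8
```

Let's trace through this code step by step.

Initialize: num = 1
Entering loop: for idx in range(1, 7):

After execution: num = 1
1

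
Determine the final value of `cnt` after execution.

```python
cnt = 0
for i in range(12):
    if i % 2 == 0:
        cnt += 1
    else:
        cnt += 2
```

Let's trace through this code step by step.

Initialize: cnt = 0
Entering loop: for i in range(12):

After execution: cnt = 18
18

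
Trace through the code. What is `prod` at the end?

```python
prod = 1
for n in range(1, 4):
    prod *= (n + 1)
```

Let's trace through this code step by step.

Initialize: prod = 1
Entering loop: for n in range(1, 4):

After execution: prod = 24
24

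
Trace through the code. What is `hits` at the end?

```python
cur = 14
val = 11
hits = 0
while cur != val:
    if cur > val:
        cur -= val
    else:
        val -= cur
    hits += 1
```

Let's trace through this code step by step.

Initialize: cur = 14
Initialize: val = 11
Initialize: hits = 0
Entering loop: while cur != val:

After execution: hits = 6
6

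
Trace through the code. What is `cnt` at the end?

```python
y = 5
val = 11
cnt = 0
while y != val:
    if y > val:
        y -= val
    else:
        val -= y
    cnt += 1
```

Let's trace through this code step by step.

Initialize: y = 5
Initialize: val = 11
Initialize: cnt = 0
Entering loop: while y != val:

After execution: cnt = 6
6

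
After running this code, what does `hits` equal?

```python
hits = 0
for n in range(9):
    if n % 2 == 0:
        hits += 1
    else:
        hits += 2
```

Let's trace through this code step by step.

Initialize: hits = 0
Entering loop: for n in range(9):

After execution: hits = 13
13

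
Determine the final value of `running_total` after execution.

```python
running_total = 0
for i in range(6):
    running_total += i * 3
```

Let's trace through this code step by step.

Initialize: running_total = 0
Entering loop: for i in range(6):

After execution: running_total = 45
45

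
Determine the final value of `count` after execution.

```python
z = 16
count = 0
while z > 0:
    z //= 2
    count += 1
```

Let's trace through this code step by step.

Initialize: z = 16
Initialize: count = 0
Entering loop: while z > 0:

After execution: count = 5
5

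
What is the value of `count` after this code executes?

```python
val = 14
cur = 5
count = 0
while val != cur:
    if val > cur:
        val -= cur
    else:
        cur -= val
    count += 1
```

Let's trace through this code step by step.

Initialize: val = 14
Initialize: cur = 5
Initialize: count = 0
Entering loop: while val != cur:

After execution: count = 6
6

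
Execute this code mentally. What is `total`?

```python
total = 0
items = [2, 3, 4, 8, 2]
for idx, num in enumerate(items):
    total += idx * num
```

Let's trace through this code step by step.

Initialize: total = 0
Initialize: items = [2, 3, 4, 8, 2]
Entering loop: for idx, num in enumerate(items):

After execution: total = 43
43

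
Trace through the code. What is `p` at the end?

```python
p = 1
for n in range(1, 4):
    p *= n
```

Let's trace through this code step by step.

Initialize: p = 1
Entering loop: for n in range(1, 4):

After execution: p = 6
6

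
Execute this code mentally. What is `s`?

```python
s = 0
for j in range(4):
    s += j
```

Let's trace through this code step by step.

Initialize: s = 0
Entering loop: for j in range(4):

After execution: s = 6
6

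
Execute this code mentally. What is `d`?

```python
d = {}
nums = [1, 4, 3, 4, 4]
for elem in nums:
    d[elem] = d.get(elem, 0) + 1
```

Let's trace through this code step by step.

Initialize: d = {}
Initialize: nums = [1, 4, 3, 4, 4]
Entering loop: for elem in nums:

After execution: d = {1: 1, 4: 3, 3: 1}
{1: 1, 4: 3, 3: 1}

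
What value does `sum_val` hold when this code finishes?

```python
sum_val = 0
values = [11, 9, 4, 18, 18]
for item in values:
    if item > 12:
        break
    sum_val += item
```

Let's trace through this code step by step.

Initialize: sum_val = 0
Initialize: values = [11, 9, 4, 18, 18]
Entering loop: for item in values:

After execution: sum_val = 24
24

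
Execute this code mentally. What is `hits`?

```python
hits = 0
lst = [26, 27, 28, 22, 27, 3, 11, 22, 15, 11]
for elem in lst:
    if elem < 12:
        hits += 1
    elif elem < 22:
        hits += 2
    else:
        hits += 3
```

Let's trace through this code step by step.

Initialize: hits = 0
Initialize: lst = [26, 27, 28, 22, 27, 3, 11, 22, 15, 11]
Entering loop: for elem in lst:

After execution: hits = 23
23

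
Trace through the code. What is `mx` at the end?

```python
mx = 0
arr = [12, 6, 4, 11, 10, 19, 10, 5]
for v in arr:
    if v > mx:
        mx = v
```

Let's trace through this code step by step.

Initialize: mx = 0
Initialize: arr = [12, 6, 4, 11, 10, 19, 10, 5]
Entering loop: for v in arr:

After execution: mx = 19
19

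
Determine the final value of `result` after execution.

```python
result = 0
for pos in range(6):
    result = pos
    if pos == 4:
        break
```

Let's trace through this code step by step.

Initialize: result = 0
Entering loop: for pos in range(6):

After execution: result = 4
4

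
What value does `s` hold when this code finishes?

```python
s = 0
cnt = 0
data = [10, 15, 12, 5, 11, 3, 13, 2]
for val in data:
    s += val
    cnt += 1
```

Let's trace through this code step by step.

Initialize: s = 0
Initialize: cnt = 0
Initialize: data = [10, 15, 12, 5, 11, 3, 13, 2]
Entering loop: for val in data:

After execution: s = 71
71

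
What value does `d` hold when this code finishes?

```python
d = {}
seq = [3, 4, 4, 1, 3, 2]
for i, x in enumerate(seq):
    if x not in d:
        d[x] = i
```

Let's trace through this code step by step.

Initialize: d = {}
Initialize: seq = [3, 4, 4, 1, 3, 2]
Entering loop: for i, x in enumerate(seq):

After execution: d = {3: 0, 4: 1, 1: 3, 2: 5}
{3: 0, 4: 1, 1: 3, 2: 5}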